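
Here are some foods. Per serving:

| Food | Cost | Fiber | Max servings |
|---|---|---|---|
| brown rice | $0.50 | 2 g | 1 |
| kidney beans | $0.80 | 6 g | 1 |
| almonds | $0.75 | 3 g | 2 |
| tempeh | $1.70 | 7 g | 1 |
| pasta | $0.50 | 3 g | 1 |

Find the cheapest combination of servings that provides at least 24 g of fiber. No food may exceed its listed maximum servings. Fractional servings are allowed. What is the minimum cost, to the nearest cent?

Cost per g of fiber: kidney beans $0.1333, pasta $0.1667, tempeh $0.2429, brown rice $0.2500, almonds $0.2500.
Take 1 serving of kidney beans: +6.0 g fiber for $0.80 (total $0.80, still need 18.0 g).
Take 1 serving of pasta: +3.0 g fiber for $0.50 (total $1.30, still need 15.0 g).
Take 1 serving of tempeh: +7.0 g fiber for $1.70 (total $3.00, still need 8.0 g).
Take 1 serving of brown rice: +2.0 g fiber for $0.50 (total $3.50, still need 6.0 g).
Take 2 servings of almonds: +6.0 g fiber for $1.50 (total $5.00, still need 0.0 g).
Greedy by cheapest-per-g is optimal for a single linear constraint, so the minimum cost is $5.00.

$5.00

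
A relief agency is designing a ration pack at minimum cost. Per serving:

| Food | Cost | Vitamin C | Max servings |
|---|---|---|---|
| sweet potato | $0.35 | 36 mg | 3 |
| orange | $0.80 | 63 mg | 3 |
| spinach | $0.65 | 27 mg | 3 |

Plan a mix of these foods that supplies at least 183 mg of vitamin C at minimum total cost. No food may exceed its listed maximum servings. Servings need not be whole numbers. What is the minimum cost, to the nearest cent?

Cost per mg of vitamin C: sweet potato $0.0097, orange $0.0127, spinach $0.0241.
Take 3 servings of sweet potato: +108.0 mg vitamin C for $1.05 (total $1.05, still need 75.0 mg).
Take 1.19 servings of orange: +75.0 mg vitamin C for $0.95 (total $2.00, still need 0.0 mg).
Greedy by cheapest-per-mg is optimal for a single linear constraint, so the minimum cost is $2.00.

$2.00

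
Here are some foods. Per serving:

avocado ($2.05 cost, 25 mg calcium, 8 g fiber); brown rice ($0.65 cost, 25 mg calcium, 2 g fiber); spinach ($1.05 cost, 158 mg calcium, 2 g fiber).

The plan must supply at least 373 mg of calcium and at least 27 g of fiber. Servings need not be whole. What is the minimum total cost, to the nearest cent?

$7.94

avocado only: max(373/25, 27/8) = 14.92 servings → $30.59.
brown rice only: max(373/25, 27/2) = 14.92 servings → $9.70.
spinach only: max(373/158, 27/2) = 13.5 servings → $14.18.
avocado + brown rice with both targets exact would need a negative amount; discard.
avocado + spinach with both tight: 2.9 servings and 1.902 servings → $7.94.
brown rice + spinach with both tight: 13.23 servings and 0.2669 servings → $8.88.
Cheapest feasible corner: $7.94.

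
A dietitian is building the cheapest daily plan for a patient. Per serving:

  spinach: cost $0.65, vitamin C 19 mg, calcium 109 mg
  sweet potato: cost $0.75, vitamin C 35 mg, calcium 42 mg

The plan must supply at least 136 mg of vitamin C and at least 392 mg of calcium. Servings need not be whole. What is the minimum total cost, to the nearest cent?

$3.56

This is a tiny linear program; its minimum lies at a vertex of the feasible set. List the vertices and price them.
spinach only: max(136/19, 392/109) = 7.158 servings → $4.65.
sweet potato only: max(136/35, 392/42) = 9.333 servings → $7.00.
spinach + sweet potato with both tight: 2.654 servings and 2.445 servings → $3.56.
The minimum over all feasible corners is $3.56.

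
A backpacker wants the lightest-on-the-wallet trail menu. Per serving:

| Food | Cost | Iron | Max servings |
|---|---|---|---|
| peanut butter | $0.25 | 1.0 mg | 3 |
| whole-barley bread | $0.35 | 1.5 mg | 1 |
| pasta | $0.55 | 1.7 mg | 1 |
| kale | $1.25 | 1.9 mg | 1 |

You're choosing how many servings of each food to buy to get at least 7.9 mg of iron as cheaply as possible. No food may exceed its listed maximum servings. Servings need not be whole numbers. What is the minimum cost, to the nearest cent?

$2.77

Cost per mg of iron: whole-barley bread $0.2333, peanut butter $0.2500, pasta $0.3235, kale $0.6579.
Take 1 serving of whole-barley bread: +1.5 mg iron for $0.35 (total $0.35, still need 6.4 mg).
Take 3 servings of peanut butter: +3.0 mg iron for $0.75 (total $1.10, still need 3.4 mg).
Take 1 serving of pasta: +1.7 mg iron for $0.55 (total $1.65, still need 1.7 mg).
Take 0.8947 servings of kale: +1.7 mg iron for $1.12 (total $2.77, still need 0.0 mg).
Greedy by cheapest-per-mg is optimal for a single linear constraint, so the minimum cost is $2.77.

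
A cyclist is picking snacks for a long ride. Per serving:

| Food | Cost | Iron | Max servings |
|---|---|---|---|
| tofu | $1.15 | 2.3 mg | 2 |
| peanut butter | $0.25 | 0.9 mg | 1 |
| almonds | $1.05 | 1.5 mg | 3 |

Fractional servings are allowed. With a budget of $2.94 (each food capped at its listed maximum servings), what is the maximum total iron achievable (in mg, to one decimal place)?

6.1 mg

Iron per dollar: peanut butter 3.6, tofu 2, almonds 1.429.
Take 1 serving of peanut butter: spends $0.25, +0.9 mg iron (running total 0.9 mg).
Take 2 servings of tofu: spends $2.30, +4.6 mg iron (running total 5.5 mg).
Take 0.3714 servings of almonds: spends $0.39, +0.6 mg iron (running total 6.1 mg).
Greedy by best ratio exhausts the cost allowance optimally: 6.1 mg.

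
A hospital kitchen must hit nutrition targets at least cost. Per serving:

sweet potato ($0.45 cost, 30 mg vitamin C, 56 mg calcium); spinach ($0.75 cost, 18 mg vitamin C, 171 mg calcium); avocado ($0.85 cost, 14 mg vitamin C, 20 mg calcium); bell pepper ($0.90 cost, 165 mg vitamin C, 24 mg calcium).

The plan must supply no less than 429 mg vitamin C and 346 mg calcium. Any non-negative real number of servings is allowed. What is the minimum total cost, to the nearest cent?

The cheapest plan sits at a corner of the feasible region — with two constraints it uses at most two foods.
sweet potato only: max(429/30, 346/56) = 14.3 servings → $6.43.
spinach only: max(429/18, 346/171) = 23.83 servings → $17.88.
avocado only: max(429/14, 346/20) = 30.64 servings → $26.05.
bell pepper only: max(429/165, 346/24) = 14.42 servings → $12.97.
sweet potato + spinach: the both-tight solution has a negative serving — not a feasible corner.
sweet potato + avocado: intersection lies outside the first quadrant.
sweet potato + bell pepper with both tight: 5.492 servings and 1.601 servings → $3.91.
spinach + avocado with both targets exact would need a negative amount; discard.
spinach + bell pepper with both tight: 1.684 servings and 2.416 servings → $3.44.
avocado + bell pepper with both tight: 15.79 servings and 1.26 servings → $14.55.
The minimum over all feasible corners is $3.44.

$3.44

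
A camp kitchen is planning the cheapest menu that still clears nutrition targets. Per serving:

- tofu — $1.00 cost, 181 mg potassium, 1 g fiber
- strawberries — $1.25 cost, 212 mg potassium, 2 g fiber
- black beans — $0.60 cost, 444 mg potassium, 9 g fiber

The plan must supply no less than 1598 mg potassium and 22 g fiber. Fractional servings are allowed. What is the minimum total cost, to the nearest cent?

$2.16

For a min-cost LP with two ≥-constraints, a basic feasible solution has at most two positive variables.
tofu only: max(1598/181, 22/1) = 22 servings → $22.00.
strawberries only: max(1598/212, 22/2) = 11 servings → $13.75.
black beans only: max(1598/444, 22/9) = 3.599 servings → $2.16.
tofu + strawberries: the both-tight solution has a negative serving — not a feasible corner.
tofu + black beans with both tight: 3.894 servings and 2.012 servings → $5.10.
strawberries + black beans with both tight: 4.524 servings and 1.439 servings → $6.52.
The minimum over all feasible corners is $2.16.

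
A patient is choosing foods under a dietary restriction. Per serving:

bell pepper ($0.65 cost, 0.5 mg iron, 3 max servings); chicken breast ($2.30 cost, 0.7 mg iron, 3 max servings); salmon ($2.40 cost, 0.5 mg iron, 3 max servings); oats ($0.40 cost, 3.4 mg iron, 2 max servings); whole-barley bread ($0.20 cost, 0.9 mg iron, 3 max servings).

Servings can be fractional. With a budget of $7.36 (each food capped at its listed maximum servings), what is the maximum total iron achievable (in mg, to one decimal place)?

12.2 mg

Iron per dollar: oats 8.5, whole-barley bread 4.5, bell pepper 0.7692, chicken breast 0.3043, salmon 0.2083.
Take 2 servings of oats: spends $0.80, +6.8 mg iron (running total 6.8 mg).
Take 3 servings of whole-barley bread: spends $0.60, +2.7 mg iron (running total 9.5 mg).
Take 3 servings of bell pepper: spends $1.95, +1.5 mg iron (running total 11.0 mg).
Take 1.743 servings of chicken breast: spends $4.01, +1.2 mg iron (running total 12.2 mg).
Filling greedily by iron-per-dollar is optimal for one linear limit, giving 12.2 mg.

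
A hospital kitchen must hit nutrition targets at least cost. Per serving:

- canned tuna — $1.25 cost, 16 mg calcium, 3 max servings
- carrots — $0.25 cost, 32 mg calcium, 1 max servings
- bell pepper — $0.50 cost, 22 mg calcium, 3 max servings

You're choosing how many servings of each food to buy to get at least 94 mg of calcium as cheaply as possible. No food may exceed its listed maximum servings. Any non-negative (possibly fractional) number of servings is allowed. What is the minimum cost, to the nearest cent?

$1.66

Cost per mg of calcium: carrots $0.0078, bell pepper $0.0227, canned tuna $0.0781.
Take 1 serving of carrots: +32.0 mg calcium for $0.25 (total $0.25, still need 62.0 mg).
Take 2.818 servings of bell pepper: +62.0 mg calcium for $1.41 (total $1.66, still need 0.0 mg).
Greedy by cheapest-per-mg is optimal for a single linear constraint, so the minimum cost is $1.66.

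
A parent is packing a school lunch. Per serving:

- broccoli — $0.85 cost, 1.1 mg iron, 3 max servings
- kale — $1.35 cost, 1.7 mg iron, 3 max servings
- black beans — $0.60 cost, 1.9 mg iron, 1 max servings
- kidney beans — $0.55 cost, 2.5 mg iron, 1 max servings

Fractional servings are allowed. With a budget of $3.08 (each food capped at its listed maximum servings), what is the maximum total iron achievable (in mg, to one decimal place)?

6.9 mg

Iron per dollar: kidney beans 4.545, black beans 3.167, broccoli 1.294, kale 1.259.
Take 1 serving of kidney beans: spends $0.55, +2.5 mg iron (running total 2.5 mg).
Take 1 serving of black beans: spends $0.60, +1.9 mg iron (running total 4.4 mg).
Take 2.271 servings of broccoli: spends $1.93, +2.5 mg iron (running total 6.9 mg).
Filling greedily by iron-per-dollar is optimal for one linear limit, giving 6.9 mg.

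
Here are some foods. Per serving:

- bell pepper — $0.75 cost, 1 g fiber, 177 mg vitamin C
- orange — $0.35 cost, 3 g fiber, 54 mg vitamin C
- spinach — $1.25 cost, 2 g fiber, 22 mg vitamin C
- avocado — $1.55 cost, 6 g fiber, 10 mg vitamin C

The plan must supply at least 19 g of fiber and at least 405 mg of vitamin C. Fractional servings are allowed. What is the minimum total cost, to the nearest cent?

$2.47

Compare the cost at each extreme point of the feasible region.
bell pepper only: max(19/1, 405/177) = 19 servings → $14.25.
orange only: max(19/3, 405/54) = 7.5 servings → $2.62.
spinach only: max(19/2, 405/22) = 18.41 servings → $23.01.
avocado only: max(19/6, 405/10) = 40.5 servings → $62.77.
bell pepper + orange with both tight: 0.3962 servings and 6.201 servings → $2.47.
bell pepper + spinach with both tight: 1.181 servings and 8.91 servings → $12.02.
bell pepper + avocado with both tight: 2.129 servings and 2.812 servings → $5.96.
orange + spinach: intersection lies outside the first quadrant.
orange + avocado: the both-tight solution has a negative serving — not a feasible corner.
spinach + avocado with both targets exact would need a negative amount; discard.
The minimum over all feasible corners is $2.47.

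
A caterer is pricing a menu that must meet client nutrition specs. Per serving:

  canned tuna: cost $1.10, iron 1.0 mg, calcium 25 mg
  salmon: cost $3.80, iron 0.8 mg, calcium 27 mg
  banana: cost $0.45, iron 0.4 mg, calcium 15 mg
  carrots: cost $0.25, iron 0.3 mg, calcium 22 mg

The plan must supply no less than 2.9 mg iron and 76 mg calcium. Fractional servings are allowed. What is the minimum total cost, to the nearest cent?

$2.42

With two linear requirements the optimum uses one or two foods; enumerate the corners.
canned tuna only: max(2.9/1.0, 76/25) = 3.04 servings → $3.34.
salmon only: max(2.9/0.8, 76/27) = 3.625 servings → $13.78.
banana only: max(2.9/0.4, 76/15) = 7.25 servings → $3.26.
carrots only: max(2.9/0.3, 76/22) = 9.667 servings → $2.42.
canned tuna + salmon with both tight: 2.5 servings and 0.5 servings → $4.65.
canned tuna + banana with both tight: 2.62 servings and 0.7 servings → $3.20.
canned tuna + carrots with both tight: 2.828 servings and 0.2414 servings → $3.17.
salmon + banana with both targets exact would need a negative amount; discard.
salmon + carrots: the both-tight solution has a negative serving — not a feasible corner.
banana + carrots: the both-tight solution has a negative serving — not a feasible corner.
So the least-cost plan costs $2.42.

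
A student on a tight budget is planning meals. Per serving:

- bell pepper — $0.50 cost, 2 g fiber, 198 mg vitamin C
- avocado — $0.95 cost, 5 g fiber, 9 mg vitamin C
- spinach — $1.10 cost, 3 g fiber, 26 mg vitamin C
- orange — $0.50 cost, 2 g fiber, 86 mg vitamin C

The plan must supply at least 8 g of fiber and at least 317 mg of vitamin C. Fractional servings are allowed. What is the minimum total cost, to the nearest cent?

$1.71

For a min-cost LP with two ≥-constraints, a basic feasible solution has at most two positive variables.
bell pepper only: max(8/2, 317/198) = 4 servings → $2.00.
avocado only: max(8/5, 317/9) = 35.22 servings → $33.46.
spinach only: max(8/3, 317/26) = 12.19 servings → $13.41.
orange only: max(8/2, 317/86) = 4 servings → $2.00.
bell pepper + avocado with both tight: 1.557 servings and 0.9774 servings → $1.71.
bell pepper + spinach with both tight: 1.371 servings and 1.753 servings → $2.61.
bell pepper + orange with both targets exact would need a negative amount; discard.
avocado + spinach: intersection lies outside the first quadrant.
avocado + orange with both tight: 0.1311 servings and 3.672 servings → $1.96.
spinach + orange with both tight: 0.2621 servings and 3.607 servings → $2.09.
The minimum over all feasible corners is $1.71.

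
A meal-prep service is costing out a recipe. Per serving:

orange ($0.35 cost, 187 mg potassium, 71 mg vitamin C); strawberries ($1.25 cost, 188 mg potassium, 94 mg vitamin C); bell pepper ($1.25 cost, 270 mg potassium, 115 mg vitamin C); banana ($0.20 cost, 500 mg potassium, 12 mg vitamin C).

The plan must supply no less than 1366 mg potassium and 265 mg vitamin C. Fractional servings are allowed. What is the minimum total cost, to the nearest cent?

Two binding constraints pin down two serving amounts, so the optimal mix uses at most two foods. The candidates are each food alone (scaled to the tighter of potassium/vitamin C) and each pair with both constraints tight.
orange only: max(1366/187, 265/71) = 7.305 servings → $2.56.
strawberries only: max(1366/188, 265/94) = 7.266 servings → $9.08.
bell pepper only: max(1366/270, 265/115) = 5.059 servings → $6.32.
banana only: max(1366/500, 265/12) = 22.08 servings → $4.42.
orange + strawberries: the both-tight solution has a negative serving — not a feasible corner.
orange + bell pepper: intersection lies outside the first quadrant.
orange + banana with both tight: 3.491 servings and 1.426 servings → $1.51.
strawberries + bell pepper: the both-tight solution has a negative serving — not a feasible corner.
strawberries + banana with both tight: 2.595 servings and 1.756 servings → $3.59.
bell pepper + banana with both tight: 2.14 servings and 1.576 servings → $2.99.
So the least-cost plan costs $1.51.

$1.51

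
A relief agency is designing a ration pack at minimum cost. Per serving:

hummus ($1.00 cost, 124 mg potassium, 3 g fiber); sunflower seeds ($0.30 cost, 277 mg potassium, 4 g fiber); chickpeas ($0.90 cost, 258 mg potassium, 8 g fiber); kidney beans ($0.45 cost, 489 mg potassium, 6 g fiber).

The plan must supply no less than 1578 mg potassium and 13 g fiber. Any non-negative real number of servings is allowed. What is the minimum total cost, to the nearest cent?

$1.45

A basic optimal solution has at most two foods positive. Try each food alone and each pair with both targets met exactly.
hummus only: max(1578/124, 13/3) = 12.73 servings → $12.73.
sunflower seeds only: max(1578/277, 13/4) = 5.697 servings → $1.71.
chickpeas only: max(1578/258, 13/8) = 6.116 servings → $5.50.
kidney beans only: max(1578/489, 13/6) = 3.227 servings → $1.45.
hummus + sunflower seeds: the both-tight solution has a negative serving — not a feasible corner.
hummus + chickpeas: intersection lies outside the first quadrant.
hummus + kidney beans: the both-tight solution has a negative serving — not a feasible corner.
sunflower seeds + chickpeas: the both-tight solution has a negative serving — not a feasible corner.
sunflower seeds + kidney beans with both targets exact would need a negative amount; discard.
chickpeas + kidney beans with both targets exact would need a negative amount; discard.
The minimum over all feasible corners is $1.45.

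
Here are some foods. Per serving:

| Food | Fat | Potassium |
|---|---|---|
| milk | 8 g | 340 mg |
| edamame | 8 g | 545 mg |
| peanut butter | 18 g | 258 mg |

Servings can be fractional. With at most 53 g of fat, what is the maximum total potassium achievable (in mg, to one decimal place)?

Potassium per g fat: edamame 68.12, milk 42.5, peanut butter 14.33.
With no serving limits, spend the whole fat allowance on edamame: 53 g / 8 g × 545 mg = 3610.6 mg.

3610.6 mg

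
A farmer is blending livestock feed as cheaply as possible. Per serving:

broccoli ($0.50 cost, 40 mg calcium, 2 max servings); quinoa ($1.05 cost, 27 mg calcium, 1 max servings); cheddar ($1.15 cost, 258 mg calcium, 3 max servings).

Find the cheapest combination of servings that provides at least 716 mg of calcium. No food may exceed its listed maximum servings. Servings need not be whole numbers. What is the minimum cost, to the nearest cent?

Cost per mg of calcium: cheddar $0.0045, broccoli $0.0125, quinoa $0.0389.
Take 2.775 servings of cheddar: +716.0 mg calcium for $3.19 (total $3.19, still need 0.0 mg).
Filling from the cheapest source first is optimal under one linear minimum: $3.19.

$3.19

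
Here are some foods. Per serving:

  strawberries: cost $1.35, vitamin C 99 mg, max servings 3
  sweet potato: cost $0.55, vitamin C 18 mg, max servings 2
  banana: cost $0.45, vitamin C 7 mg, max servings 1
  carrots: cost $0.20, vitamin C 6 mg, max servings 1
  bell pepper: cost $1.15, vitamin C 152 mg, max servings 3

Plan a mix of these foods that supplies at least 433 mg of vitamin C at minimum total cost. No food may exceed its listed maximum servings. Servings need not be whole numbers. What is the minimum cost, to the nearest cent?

Cost per mg of vitamin C: bell pepper $0.0076, strawberries $0.0136, sweet potato $0.0306, carrots $0.0333, banana $0.0643.
Take 2.849 servings of bell pepper: +433.0 mg vitamin C for $3.28 (total $3.28, still need 0.0 mg).
Greedy by cheapest-per-mg is optimal for a single linear constraint, so the minimum cost is $3.28.

$3.28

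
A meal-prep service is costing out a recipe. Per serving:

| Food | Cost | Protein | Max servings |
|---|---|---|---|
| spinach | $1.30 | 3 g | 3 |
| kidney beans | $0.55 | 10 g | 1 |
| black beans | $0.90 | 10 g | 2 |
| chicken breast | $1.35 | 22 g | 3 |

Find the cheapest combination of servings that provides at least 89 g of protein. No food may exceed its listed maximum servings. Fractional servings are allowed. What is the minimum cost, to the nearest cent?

Cost per g of protein: kidney beans $0.0550, chicken breast $0.0614, black beans $0.0900, spinach $0.4333.
Take 1 serving of kidney beans: +10.0 g protein for $0.55 (total $0.55, still need 79.0 g).
Take 3 servings of chicken breast: +66.0 g protein for $4.05 (total $4.60, still need 13.0 g).
Take 1.3 servings of black beans: +13.0 g protein for $1.17 (total $5.77, still need 0.0 g).
Filling from the cheapest source first is optimal under one linear minimum: $5.77.

$5.77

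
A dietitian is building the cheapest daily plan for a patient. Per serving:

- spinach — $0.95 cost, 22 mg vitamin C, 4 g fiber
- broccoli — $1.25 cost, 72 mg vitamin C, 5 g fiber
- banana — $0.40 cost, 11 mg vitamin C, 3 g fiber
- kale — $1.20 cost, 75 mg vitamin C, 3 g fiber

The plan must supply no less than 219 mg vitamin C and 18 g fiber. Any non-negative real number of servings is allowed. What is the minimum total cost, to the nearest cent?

$4.06

A basic optimal solution has at most two foods positive. Try each food alone and each pair with both targets met exactly.
spinach only: max(219/22, 18/4) = 9.955 servings → $9.46.
broccoli only: max(219/72, 18/5) = 3.6 servings → $4.50.
banana only: max(219/11, 18/3) = 19.91 servings → $7.96.
kale only: max(219/75, 18/3) = 6 servings → $7.20.
spinach + broccoli with both tight: 1.129 servings and 2.697 servings → $4.44.
spinach + banana: intersection lies outside the first quadrant.
spinach + kale with both tight: 2.962 servings and 2.051 servings → $5.28.
broccoli + banana with both tight: 2.851 servings and 1.248 servings → $4.06.
broccoli + kale with both targets exact would need a negative amount; discard.
banana + kale with both tight: 3.609 servings and 2.391 servings → $4.31.
So the least-cost plan costs $4.06.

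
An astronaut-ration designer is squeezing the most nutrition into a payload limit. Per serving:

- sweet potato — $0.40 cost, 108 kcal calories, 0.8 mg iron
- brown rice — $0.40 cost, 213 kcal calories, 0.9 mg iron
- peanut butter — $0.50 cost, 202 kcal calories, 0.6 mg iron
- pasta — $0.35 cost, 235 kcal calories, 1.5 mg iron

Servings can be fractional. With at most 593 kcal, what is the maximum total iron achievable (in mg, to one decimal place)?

4.4 mg

Iron per kcal: sweet potato 0.007407, pasta 0.006383, brown rice 0.004225, peanut butter 0.00297.
With no serving limits, spend the whole calories allowance on sweet potato: 593 kcal / 108 kcal × 0.8 mg = 4.4 mg.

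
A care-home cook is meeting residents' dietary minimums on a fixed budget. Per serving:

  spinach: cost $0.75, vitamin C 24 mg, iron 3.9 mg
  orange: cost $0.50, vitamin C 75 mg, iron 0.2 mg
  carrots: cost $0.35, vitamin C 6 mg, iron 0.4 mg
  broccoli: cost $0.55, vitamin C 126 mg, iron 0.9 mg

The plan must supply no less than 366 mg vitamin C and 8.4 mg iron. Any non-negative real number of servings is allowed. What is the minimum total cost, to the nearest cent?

An LP optimum is at a vertex; with two nutrient constraints at most two foods are used. Check each candidate.
spinach only: max(366/24, 8.4/3.9) = 15.25 servings → $11.44.
orange only: max(366/75, 8.4/0.2) = 42 servings → $21.00.
carrots only: max(366/6, 8.4/0.4) = 61 servings → $21.35.
broccoli only: max(366/126, 8.4/0.9) = 9.333 servings → $5.13.
spinach + orange with both tight: 1.935 servings and 4.261 servings → $3.58.
spinach + carrots: the both-tight solution has a negative serving — not a feasible corner.
spinach + broccoli with both tight: 1.552 servings and 2.609 servings → $2.60.
orange + carrots with both tight: 3.333 servings and 19.33 servings → $8.43.
orange + broccoli: the both-tight solution has a negative serving — not a feasible corner.
carrots + broccoli with both tight: 16.2 servings and 2.133 servings → $6.84.
Cheapest feasible corner: $2.60.

$2.60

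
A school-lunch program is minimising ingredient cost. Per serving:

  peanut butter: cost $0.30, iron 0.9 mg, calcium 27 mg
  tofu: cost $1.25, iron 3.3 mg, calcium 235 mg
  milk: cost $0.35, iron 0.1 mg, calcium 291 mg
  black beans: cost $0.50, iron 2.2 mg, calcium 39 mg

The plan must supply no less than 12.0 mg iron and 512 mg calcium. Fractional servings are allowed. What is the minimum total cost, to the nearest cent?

peanut butter only: max(12.0/0.9, 512/27) = 18.96 servings → $5.69.
tofu only: max(12.0/3.3, 512/235) = 3.636 servings → $4.55.
milk only: max(12.0/0.1, 512/291) = 120 servings → $42.00.
black beans only: max(12.0/2.2, 512/39) = 13.13 servings → $6.56.
peanut butter + tofu with both tight: 9.235 servings and 1.118 servings → $4.17.
peanut butter + milk with both tight: 13.27 servings and 0.5278 servings → $4.17.
peanut butter + black beans with both targets exact would need a negative amount; discard.
tofu + milk with both targets exact would need a negative amount; discard.
tofu + black beans with both tight: 1.696 servings and 2.911 servings → $3.58.
milk + black beans with both tight: 1.035 servings and 5.408 servings → $3.07.
Cheapest feasible corner: $3.07.

$3.07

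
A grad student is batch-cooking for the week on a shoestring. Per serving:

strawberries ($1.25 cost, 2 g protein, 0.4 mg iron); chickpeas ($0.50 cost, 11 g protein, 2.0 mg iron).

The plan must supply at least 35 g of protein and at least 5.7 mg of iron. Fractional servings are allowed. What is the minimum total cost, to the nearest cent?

The cheapest plan sits at a corner of the feasible region — with two constraints it uses at most two foods.
strawberries only: max(35/2, 5.7/0.4) = 17.5 servings → $21.88.
chickpeas only: max(35/11, 5.7/2.0) = 3.182 servings → $1.59.
strawberries + chickpeas: the both-tight solution has a negative serving — not a feasible corner.
The minimum over all feasible corners is $1.59.

$1.59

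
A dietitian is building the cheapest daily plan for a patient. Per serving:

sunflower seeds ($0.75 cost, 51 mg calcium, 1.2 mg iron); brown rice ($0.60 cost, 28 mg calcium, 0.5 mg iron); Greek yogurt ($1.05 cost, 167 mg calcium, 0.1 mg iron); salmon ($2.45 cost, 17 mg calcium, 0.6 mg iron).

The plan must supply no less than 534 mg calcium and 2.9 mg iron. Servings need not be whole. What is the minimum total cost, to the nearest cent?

Two binding constraints pin down two serving amounts, so the optimal mix uses at most two foods. The candidates are each food alone (scaled to the tighter of calcium/iron) and each pair with both constraints tight.
sunflower seeds only: max(534/51, 2.9/1.2) = 10.47 servings → $7.85.
brown rice only: max(534/28, 2.9/0.5) = 19.07 servings → $11.44.
Greek yogurt only: max(534/167, 2.9/0.1) = 29 servings → $30.45.
salmon only: max(534/17, 2.9/0.6) = 31.41 servings → $76.96.
sunflower seeds + brown rice: the both-tight solution has a negative serving — not a feasible corner.
sunflower seeds + Greek yogurt with both tight: 2.206 servings and 2.524 servings → $4.30.
sunflower seeds + salmon: the both-tight solution has a negative serving — not a feasible corner.
brown rice + Greek yogurt with both tight: 5.34 servings and 2.302 servings → $5.62.
brown rice + salmon: the both-tight solution has a negative serving — not a feasible corner.
Greek yogurt + salmon with both tight: 2.752 servings and 4.375 servings → $13.61.
So the least-cost plan costs $4.30.

$4.30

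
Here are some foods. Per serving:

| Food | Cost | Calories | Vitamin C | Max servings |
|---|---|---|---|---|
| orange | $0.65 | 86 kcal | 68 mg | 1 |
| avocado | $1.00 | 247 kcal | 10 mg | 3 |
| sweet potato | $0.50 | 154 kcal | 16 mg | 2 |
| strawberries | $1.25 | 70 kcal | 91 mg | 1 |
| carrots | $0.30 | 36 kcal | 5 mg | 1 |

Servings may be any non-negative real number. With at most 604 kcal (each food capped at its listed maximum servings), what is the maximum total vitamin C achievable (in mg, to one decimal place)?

Vitamin C per kcal: strawberries 1.3, orange 0.7907, carrots 0.1389, sweet potato 0.1039, avocado 0.04049.
Take 1 serving of strawberries: uses 70 kcal, +91.0 mg vitamin C (running total 91.0 mg).
Take 1 serving of orange: uses 86 kcal, +68.0 mg vitamin C (running total 159.0 mg).
Take 1 serving of carrots: uses 36 kcal, +5.0 mg vitamin C (running total 164.0 mg).
Take 2 servings of sweet potato: uses 308 kcal, +32.0 mg vitamin C (running total 196.0 mg).
Take 0.4211 servings of avocado: uses 104 kcal, +4.2 mg vitamin C (running total 200.2 mg).
Filling greedily by vitamin C-per-kcal is optimal for one linear limit, giving 200.2 mg.

200.2 mg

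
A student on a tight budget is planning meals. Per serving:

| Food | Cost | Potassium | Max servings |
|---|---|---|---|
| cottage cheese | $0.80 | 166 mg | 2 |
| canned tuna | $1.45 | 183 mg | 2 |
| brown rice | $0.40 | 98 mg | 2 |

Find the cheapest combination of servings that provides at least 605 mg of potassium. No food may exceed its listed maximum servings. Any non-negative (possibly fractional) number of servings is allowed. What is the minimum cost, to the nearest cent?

Cost per mg of potassium: brown rice $0.0041, cottage cheese $0.0048, canned tuna $0.0079.
Take 2 servings of brown rice: +196.0 mg potassium for $0.80 (total $0.80, still need 409.0 mg).
Take 2 servings of cottage cheese: +332.0 mg potassium for $1.60 (total $2.40, still need 77.0 mg).
Take 0.4208 servings of canned tuna: +77.0 mg potassium for $0.61 (total $3.01, still need 0.0 mg).
Greedy by cheapest-per-mg is optimal for a single linear constraint, so the minimum cost is $3.01.

$3.01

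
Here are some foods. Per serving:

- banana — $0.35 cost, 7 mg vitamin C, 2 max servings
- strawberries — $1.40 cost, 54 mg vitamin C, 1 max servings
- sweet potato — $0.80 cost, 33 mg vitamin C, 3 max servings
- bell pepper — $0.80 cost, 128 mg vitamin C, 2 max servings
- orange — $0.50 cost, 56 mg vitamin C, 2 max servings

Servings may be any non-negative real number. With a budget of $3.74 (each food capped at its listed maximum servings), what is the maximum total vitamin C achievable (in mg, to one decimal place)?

Vitamin C per dollar: bell pepper 160, orange 112, sweet potato 41.25, strawberries 38.57, banana 20.
Take 2 servings of bell pepper: spends $1.60, +256.0 mg vitamin C (running total 256.0 mg).
Take 2 servings of orange: spends $1.00, +112.0 mg vitamin C (running total 368.0 mg).
Take 1.425 servings of sweet potato: spends $1.14, +47.0 mg vitamin C (running total 415.0 mg).
Greedy by best ratio exhausts the cost allowance optimally: 415.0 mg.

415.0 mg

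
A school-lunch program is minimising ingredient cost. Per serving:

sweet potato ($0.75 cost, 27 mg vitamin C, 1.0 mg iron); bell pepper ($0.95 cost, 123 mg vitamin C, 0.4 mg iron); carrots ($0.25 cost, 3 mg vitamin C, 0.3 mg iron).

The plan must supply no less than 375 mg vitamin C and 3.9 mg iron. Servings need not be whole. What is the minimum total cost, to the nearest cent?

At the optimum either one food covers both requirements or two foods hit both targets exactly; no other combination can be cheaper.
sweet potato only: max(375/27, 3.9/1.0) = 13.89 servings → $10.42.
bell pepper only: max(375/123, 3.9/0.4) = 9.75 servings → $9.26.
carrots only: max(375/3, 3.9/0.3) = 125 servings → $31.25.
sweet potato + bell pepper with both tight: 2.939 servings and 2.404 servings → $4.49.
sweet potato + carrots: the both-tight solution has a negative serving — not a feasible corner.
bell pepper + carrots with both tight: 2.824 servings and 9.235 servings → $4.99.
The minimum over all feasible corners is $4.49.

$4.49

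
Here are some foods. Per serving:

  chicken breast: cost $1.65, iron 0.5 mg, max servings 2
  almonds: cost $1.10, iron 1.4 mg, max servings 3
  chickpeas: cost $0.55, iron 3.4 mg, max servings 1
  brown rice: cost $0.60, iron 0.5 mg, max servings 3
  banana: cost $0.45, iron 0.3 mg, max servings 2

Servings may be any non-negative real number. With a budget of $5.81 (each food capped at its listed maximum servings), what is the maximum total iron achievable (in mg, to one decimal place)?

9.2 mg

Iron per dollar: chickpeas 6.182, almonds 1.273, brown rice 0.8333, banana 0.6667, chicken breast 0.303.
Take 1 serving of chickpeas: spends $0.55, +3.4 mg iron (running total 3.4 mg).
Take 3 servings of almonds: spends $3.30, +4.2 mg iron (running total 7.6 mg).
Take 3 servings of brown rice: spends $1.80, +1.5 mg iron (running total 9.1 mg).
Take 0.3556 servings of banana: spends $0.16, +0.1 mg iron (running total 9.2 mg).
Filling greedily by iron-per-dollar is optimal for one linear limit, giving 9.2 mg.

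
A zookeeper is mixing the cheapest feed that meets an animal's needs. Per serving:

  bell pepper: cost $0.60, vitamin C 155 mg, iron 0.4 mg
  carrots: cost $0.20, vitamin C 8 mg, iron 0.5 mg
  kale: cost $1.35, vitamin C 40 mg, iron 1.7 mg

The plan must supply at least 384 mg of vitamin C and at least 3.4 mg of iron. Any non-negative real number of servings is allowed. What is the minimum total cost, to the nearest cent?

$2.34

With two linear requirements the optimum uses one or two foods; enumerate the corners.
bell pepper only: max(384/155, 3.4/0.4) = 8.5 servings → $5.10.
carrots only: max(384/8, 3.4/0.5) = 48 servings → $9.60.
kale only: max(384/40, 3.4/1.7) = 9.6 servings → $12.96.
bell pepper + carrots with both tight: 2.218 servings and 5.026 servings → $2.34.
bell pepper + kale with both tight: 2.088 servings and 1.509 servings → $3.29.
carrots + kale with both targets exact would need a negative amount; discard.
Cheapest feasible corner: $2.34.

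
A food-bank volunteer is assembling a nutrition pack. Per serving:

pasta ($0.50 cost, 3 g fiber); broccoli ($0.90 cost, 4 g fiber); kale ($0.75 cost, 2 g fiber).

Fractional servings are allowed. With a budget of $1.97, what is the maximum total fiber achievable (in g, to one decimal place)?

Fiber per dollar: pasta 6, broccoli 4.444, kale 2.667.
With no serving limits, spend the whole cost allowance on pasta: $1.97 / $0.50 × 3 g = 11.8 g.

11.8 g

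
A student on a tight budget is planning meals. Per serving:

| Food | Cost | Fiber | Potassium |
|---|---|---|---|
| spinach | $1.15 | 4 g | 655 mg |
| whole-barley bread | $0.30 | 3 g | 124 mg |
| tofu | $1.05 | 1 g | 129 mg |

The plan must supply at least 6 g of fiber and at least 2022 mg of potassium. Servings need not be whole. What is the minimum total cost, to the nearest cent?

$3.55

With two linear requirements the optimum uses one or two foods; enumerate the corners.
spinach only: max(6/4, 2022/655) = 3.087 servings → $3.55.
whole-barley bread only: max(6/3, 2022/124) = 16.31 servings → $4.89.
tofu only: max(6/1, 2022/129) = 15.67 servings → $16.46.
spinach + whole-barley bread: the both-tight solution has a negative serving — not a feasible corner.
spinach + tofu: intersection lies outside the first quadrant.
whole-barley bread + tofu: the both-tight solution has a negative serving — not a feasible corner.
So the least-cost plan costs $3.55.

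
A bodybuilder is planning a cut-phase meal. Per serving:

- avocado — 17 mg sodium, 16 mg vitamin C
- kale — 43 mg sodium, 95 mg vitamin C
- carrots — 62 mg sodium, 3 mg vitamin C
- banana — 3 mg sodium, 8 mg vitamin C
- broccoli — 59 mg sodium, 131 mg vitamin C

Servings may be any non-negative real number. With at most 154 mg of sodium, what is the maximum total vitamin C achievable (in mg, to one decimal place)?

Vitamin C per mg sodium: banana 2.667, broccoli 2.22, kale 2.209, avocado 0.9412, carrots 0.04839.
With no serving limits, spend the whole sodium allowance on banana: 154 mg / 3 mg × 8 mg = 410.7 mg.

410.7 mg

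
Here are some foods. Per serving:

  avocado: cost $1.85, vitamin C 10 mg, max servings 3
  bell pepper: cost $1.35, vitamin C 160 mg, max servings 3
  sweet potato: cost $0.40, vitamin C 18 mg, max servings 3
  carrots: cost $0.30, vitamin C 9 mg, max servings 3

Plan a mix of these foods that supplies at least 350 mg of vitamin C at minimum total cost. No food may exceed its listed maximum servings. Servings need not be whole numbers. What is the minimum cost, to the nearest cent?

Cost per mg of vitamin C: bell pepper $0.0084, sweet potato $0.0222, carrots $0.0333, avocado $0.1850.
Take 2.188 servings of bell pepper: +350.0 mg vitamin C for $2.95 (total $2.95, still need 0.0 mg).
Filling from the cheapest source first is optimal under one linear minimum: $2.95.

$2.95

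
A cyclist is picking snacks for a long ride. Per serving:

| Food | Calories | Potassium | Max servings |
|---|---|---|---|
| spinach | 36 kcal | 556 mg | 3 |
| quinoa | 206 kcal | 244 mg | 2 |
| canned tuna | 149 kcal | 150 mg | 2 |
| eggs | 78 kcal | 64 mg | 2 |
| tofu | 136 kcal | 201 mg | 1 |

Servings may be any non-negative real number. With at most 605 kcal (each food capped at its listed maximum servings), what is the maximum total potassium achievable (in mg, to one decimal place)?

Potassium per kcal: spinach 15.44, tofu 1.478, quinoa 1.184, canned tuna 1.007, eggs 0.8205.
Take 3 servings of spinach: uses 108 kcal, +1668.0 mg potassium (running total 1668.0 mg).
Take 1 serving of tofu: uses 136 kcal, +201.0 mg potassium (running total 1869.0 mg).
Take 1.752 servings of quinoa: uses 361 kcal, +427.6 mg potassium (running total 2296.6 mg).
Greedy by best ratio exhausts the calories allowance optimally: 2296.6 mg.

2296.6 mg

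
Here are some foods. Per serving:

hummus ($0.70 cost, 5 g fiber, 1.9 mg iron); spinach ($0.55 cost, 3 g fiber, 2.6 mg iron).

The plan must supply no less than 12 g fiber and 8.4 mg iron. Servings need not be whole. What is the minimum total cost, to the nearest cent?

$2.02

Minimising a linear cost over {fiber ≥ 12, iron ≥ 8.4, servings ≥ 0} — the optimum is at a vertex, using one or two foods.
hummus only: max(12/5, 8.4/1.9) = 4.421 servings → $3.09.
spinach only: max(12/3, 8.4/2.6) = 4 servings → $2.20.
hummus + spinach with both tight: 0.8219 servings and 2.63 servings → $2.02.
So the least-cost plan costs $2.02.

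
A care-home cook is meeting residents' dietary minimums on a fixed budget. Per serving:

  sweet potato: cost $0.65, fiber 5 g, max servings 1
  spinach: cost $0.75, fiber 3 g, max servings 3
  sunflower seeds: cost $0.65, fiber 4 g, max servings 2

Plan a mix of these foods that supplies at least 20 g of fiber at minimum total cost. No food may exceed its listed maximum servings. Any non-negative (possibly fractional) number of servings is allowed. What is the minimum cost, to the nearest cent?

Cost per g of fiber: sweet potato $0.1300, sunflower seeds $0.1625, spinach $0.2500.
Take 1 serving of sweet potato: +5.0 g fiber for $0.65 (total $0.65, still need 15.0 g).
Take 2 servings of sunflower seeds: +8.0 g fiber for $1.30 (total $1.95, still need 7.0 g).
Take 2.333 servings of spinach: +7.0 g fiber for $1.75 (total $3.70, still need 0.0 g).
Filling from the cheapest source first is optimal under one linear minimum: $3.70.

$3.70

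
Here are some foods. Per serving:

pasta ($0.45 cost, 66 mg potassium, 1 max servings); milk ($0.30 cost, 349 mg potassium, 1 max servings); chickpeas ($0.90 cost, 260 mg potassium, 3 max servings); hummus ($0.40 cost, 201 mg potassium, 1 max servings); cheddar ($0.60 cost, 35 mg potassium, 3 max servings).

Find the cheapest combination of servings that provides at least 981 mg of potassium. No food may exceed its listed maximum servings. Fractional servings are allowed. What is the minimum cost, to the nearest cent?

$2.19

Cost per mg of potassium: milk $0.0009, hummus $0.0020, chickpeas $0.0035, pasta $0.0068, cheddar $0.0171.
Take 1 serving of milk: +349.0 mg potassium for $0.30 (total $0.30, still need 632.0 mg).
Take 1 serving of hummus: +201.0 mg potassium for $0.40 (total $0.70, still need 431.0 mg).
Take 1.658 servings of chickpeas: +431.0 mg potassium for $1.49 (total $2.19, still need 0.0 mg).
Filling from the cheapest source first is optimal under one linear minimum: $2.19.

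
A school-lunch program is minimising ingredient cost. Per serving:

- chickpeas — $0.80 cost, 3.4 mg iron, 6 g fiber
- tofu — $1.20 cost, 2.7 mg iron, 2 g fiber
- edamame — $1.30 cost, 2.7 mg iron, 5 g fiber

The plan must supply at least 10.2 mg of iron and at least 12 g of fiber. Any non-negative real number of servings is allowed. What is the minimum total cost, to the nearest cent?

A basic optimal solution has at most two foods positive. Try each food alone and each pair with both targets met exactly.
chickpeas only: max(10.2/3.4, 12/6) = 3 servings → $2.40.
tofu only: max(10.2/2.7, 12/2) = 6 servings → $7.20.
edamame only: max(10.2/2.7, 12/5) = 3.778 servings → $4.91.
chickpeas + tofu with both tight: 1.277 servings and 2.17 servings → $3.63.
chickpeas + edamame with both targets exact would need a negative amount; discard.
tofu + edamame with both tight: 2.296 servings and 1.481 servings → $4.68.
Cheapest feasible corner: $2.40.

$2.40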